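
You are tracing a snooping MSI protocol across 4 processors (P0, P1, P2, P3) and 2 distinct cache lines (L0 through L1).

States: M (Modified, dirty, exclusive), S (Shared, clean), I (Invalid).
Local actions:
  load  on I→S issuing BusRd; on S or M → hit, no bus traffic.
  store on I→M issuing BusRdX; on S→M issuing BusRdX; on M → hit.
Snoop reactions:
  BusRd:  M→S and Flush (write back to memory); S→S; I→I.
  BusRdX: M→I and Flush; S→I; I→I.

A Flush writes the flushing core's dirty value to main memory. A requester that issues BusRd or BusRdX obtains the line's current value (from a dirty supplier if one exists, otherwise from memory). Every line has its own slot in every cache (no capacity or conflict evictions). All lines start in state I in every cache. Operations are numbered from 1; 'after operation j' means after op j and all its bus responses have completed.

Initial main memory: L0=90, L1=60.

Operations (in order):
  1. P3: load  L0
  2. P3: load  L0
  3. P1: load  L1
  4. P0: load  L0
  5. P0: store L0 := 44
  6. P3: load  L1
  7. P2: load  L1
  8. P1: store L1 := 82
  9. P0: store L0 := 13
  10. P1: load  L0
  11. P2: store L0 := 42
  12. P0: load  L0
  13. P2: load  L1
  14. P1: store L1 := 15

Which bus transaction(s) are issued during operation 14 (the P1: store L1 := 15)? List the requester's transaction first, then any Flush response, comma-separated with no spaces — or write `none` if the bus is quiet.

bus = BusRdX

1. P3: load  L0  bus=[BusRd]  L0: P0=I P1=I P2=I P3=S  mem[L0]=90
2. P3: load  L0  bus=[-]  L0: P0=I P1=I P2=I P3=S  mem[L0]=90
3. P1: load  L1  bus=[BusRd]  L1: P0=I P1=S P2=I P3=I  mem[L1]=60
4. P0: load  L0  bus=[BusRd]  L0: P0=S P1=I P2=I P3=S  mem[L0]=90
5. P0: store L0 := 44  bus=[BusRdX]  L0: P0=M P1=I P2=I P3=I  mem[L0]=90
6. P3: load  L1  bus=[BusRd]  L1: P0=I P1=S P2=I P3=S  mem[L1]=60
7. P2: load  L1  bus=[BusRd]  L1: P0=I P1=S P2=S P3=S  mem[L1]=60
8. P1: store L1 := 82  bus=[BusRdX]  L1: P0=I P1=M P2=I P3=I  mem[L1]=60
9. P0: store L0 := 13  bus=[-]  L0: P0=M P1=I P2=I P3=I  mem[L0]=90
10. P1: load  L0  bus=[BusRd,Flush]  L0: P0=S P1=S P2=I P3=I  mem[L0]=13
11. P2: store L0 := 42  bus=[BusRdX]  L0: P0=I P1=I P2=M P3=I  mem[L0]=13
12. P0: load  L0  bus=[BusRd,Flush]  L0: P0=S P1=I P2=S P3=I  mem[L0]=42
13. P2: load  L1  bus=[BusRd,Flush]  L1: P0=I P1=S P2=S P3=I  mem[L1]=82
14. P1: store L1 := 15  bus=[BusRdX]  L1: P0=I P1=M P2=I P3=I  mem[L1]=82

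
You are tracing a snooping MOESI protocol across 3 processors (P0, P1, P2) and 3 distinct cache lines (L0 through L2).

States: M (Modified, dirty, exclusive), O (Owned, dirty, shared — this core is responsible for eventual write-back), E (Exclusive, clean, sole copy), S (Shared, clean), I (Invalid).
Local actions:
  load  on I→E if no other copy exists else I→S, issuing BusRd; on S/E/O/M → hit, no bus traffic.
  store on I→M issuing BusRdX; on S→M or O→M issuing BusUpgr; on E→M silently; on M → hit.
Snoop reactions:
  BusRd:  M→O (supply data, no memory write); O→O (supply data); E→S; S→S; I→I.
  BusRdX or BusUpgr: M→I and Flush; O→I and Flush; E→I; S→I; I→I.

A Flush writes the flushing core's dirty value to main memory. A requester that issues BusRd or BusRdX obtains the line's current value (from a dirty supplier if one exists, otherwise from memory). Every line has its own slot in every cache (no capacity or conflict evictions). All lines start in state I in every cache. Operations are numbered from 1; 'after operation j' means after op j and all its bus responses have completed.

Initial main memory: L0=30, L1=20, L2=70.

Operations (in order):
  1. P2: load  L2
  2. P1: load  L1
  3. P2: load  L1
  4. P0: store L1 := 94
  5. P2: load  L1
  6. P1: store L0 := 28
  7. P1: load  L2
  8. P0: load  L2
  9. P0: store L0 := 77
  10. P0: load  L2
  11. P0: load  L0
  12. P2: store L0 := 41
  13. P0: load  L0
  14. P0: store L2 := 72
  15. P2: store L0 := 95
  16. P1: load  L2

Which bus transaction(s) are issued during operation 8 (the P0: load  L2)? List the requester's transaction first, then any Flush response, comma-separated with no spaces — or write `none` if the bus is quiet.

step 1: P2: load  L2  ⟶  IIE  (L2)  txn=BusRd  M[L2]=70
step 2: P1: load  L1  ⟶  IEI  (L1)  txn=BusRd  M[L1]=20
step 3: P2: load  L1  ⟶  ISS  (L1)  txn=BusRd  M[L1]=20
step 4: P0: store L1 := 94  ⟶  MII  (L1)  txn=BusRdX  M[L1]=20
step 5: P2: load  L1  ⟶  OIS  (L1)  txn=BusRd  M[L1]=20
step 6: P1: store L0 := 28  ⟶  IMI  (L0)  txn=BusRdX  M[L0]=30
step 7: P1: load  L2  ⟶  ISS  (L2)  txn=BusRd  M[L2]=70
step 8: P0: load  L2  ⟶  SSS  (L2)  txn=BusRd  M[L2]=70
step 9: P0: store L0 := 77  ⟶  MII  (L0)  txn=BusRdX+Flush  M[L0]=28
step 10: P0: load  L2  ⟶  SSS  (L2)  txn=∅  M[L2]=70
step 11: P0: load  L0  ⟶  MII  (L0)  txn=∅  M[L0]=28
step 12: P2: store L0 := 41  ⟶  IIM  (L0)  txn=BusRdX+Flush  M[L0]=77
step 13: P0: load  L0  ⟶  SIO  (L0)  txn=BusRd  M[L0]=77
step 14: P0: store L2 := 72  ⟶  MII  (L2)  txn=BusUpgr  M[L2]=70
step 15: P2: store L0 := 95  ⟶  IIM  (L0)  txn=BusUpgr  M[L0]=77
step 16: P1: load  L2  ⟶  OSI  (L2)  txn=BusRd  M[L2]=70

bus = BusRd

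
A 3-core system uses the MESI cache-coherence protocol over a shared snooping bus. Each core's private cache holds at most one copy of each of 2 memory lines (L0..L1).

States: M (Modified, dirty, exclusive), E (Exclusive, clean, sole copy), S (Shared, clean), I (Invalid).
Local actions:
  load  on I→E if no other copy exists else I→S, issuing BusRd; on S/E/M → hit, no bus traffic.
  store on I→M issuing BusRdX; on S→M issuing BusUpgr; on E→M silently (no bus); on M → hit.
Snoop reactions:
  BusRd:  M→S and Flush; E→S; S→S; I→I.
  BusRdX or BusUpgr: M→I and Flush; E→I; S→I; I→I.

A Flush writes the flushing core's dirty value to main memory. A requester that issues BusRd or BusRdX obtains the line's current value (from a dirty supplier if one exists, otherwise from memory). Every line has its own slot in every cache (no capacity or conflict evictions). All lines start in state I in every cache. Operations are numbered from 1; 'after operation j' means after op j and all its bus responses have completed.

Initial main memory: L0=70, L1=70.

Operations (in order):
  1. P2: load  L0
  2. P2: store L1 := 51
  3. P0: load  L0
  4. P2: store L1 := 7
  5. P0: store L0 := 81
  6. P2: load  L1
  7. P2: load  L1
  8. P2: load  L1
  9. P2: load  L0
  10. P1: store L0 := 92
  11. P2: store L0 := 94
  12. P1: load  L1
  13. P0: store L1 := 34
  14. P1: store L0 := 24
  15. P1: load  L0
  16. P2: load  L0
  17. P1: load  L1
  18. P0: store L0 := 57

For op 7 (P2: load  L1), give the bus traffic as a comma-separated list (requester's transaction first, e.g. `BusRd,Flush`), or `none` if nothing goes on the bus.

[1] P2: load  L0 | P0:I, P1:I, P2:E(70) | bus: BusRd
[2] P2: store L1 := 51 | P0:I, P1:I, P2:M(51) | bus: BusRdX
[3] P0: load  L0 | P0:S(70), P1:I, P2:S(70) | bus: BusRd
[4] P2: store L1 := 7 | P0:I, P1:I, P2:M(7) | bus: none
[5] P0: store L0 := 81 | P0:M(81), P1:I, P2:I | bus: BusUpgr
[6] P2: load  L1 | P0:I, P1:I, P2:M(7) | bus: none
[7] P2: load  L1 | P0:I, P1:I, P2:M(7) | bus: none
[8] P2: load  L1 | P0:I, P1:I, P2:M(7) | bus: none
[9] P2: load  L0 | P0:S(81), P1:I, P2:S(81) | bus: BusRd,Flush
[10] P1: store L0 := 92 | P0:I, P1:M(92), P2:I | bus: BusRdX
[11] P2: store L0 := 94 | P0:I, P1:I, P2:M(94) | bus: BusRdX,Flush
[12] P1: load  L1 | P0:I, P1:S(7), P2:S(7) | bus: BusRd,Flush
[13] P0: store L1 := 34 | P0:M(34), P1:I, P2:I | bus: BusRdX
[14] P1: store L0 := 24 | P0:I, P1:M(24), P2:I | bus: BusRdX,Flush
[15] P1: load  L0 | P0:I, P1:M(24), P2:I | bus: none
[16] P2: load  L0 | P0:I, P1:S(24), P2:S(24) | bus: BusRd,Flush
[17] P1: load  L1 | P0:S(34), P1:S(34), P2:I | bus: BusRd,Flush
[18] P0: store L0 := 57 | P0:M(57), P1:I, P2:I | bus: BusRdX

bus = none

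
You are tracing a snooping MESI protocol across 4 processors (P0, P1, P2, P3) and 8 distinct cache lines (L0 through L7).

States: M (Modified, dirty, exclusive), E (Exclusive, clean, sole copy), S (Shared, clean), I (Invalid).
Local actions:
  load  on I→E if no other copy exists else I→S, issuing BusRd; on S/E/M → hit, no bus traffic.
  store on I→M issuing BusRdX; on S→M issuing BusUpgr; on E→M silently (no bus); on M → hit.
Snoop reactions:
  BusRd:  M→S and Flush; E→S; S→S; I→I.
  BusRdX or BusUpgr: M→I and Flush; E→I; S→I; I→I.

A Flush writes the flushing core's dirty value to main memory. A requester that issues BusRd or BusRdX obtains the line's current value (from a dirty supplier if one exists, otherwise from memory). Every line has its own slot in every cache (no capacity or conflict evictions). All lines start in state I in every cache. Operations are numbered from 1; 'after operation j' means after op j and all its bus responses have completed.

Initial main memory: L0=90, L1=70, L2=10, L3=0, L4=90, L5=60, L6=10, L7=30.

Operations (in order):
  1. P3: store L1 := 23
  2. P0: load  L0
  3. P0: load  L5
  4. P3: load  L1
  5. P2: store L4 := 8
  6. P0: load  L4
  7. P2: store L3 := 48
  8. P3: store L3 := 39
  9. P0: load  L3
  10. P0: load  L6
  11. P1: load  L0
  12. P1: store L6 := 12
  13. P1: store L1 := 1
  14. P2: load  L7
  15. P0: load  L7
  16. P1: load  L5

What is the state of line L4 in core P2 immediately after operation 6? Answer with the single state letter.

[1] P3: store L1 := 23 | P0:I, P1:I, P2:I, P3:M(23) | bus: BusRdX
[2] P0: load  L0 | P0:E(90), P1:I, P2:I, P3:I | bus: BusRd
[3] P0: load  L5 | P0:E(60), P1:I, P2:I, P3:I | bus: BusRd
[4] P3: load  L1 | P0:I, P1:I, P2:I, P3:M(23) | bus: none
[5] P2: store L4 := 8 | P0:I, P1:I, P2:M(8), P3:I | bus: BusRdX
[6] P0: load  L4 | P0:S(8), P1:I, P2:S(8), P3:I | bus: BusRd,Flush
[7] P2: store L3 := 48 | P0:I, P1:I, P2:M(48), P3:I | bus: BusRdX
[8] P3: store L3 := 39 | P0:I, P1:I, P2:I, P3:M(39) | bus: BusRdX,Flush
[9] P0: load  L3 | P0:S(39), P1:I, P2:I, P3:S(39) | bus: BusRd,Flush
[10] P0: load  L6 | P0:E(10), P1:I, P2:I, P3:I | bus: BusRd
[11] P1: load  L0 | P0:S(90), P1:S(90), P2:I, P3:I | bus: BusRd
[12] P1: store L6 := 12 | P0:I, P1:M(12), P2:I, P3:I | bus: BusRdX
[13] P1: store L1 := 1 | P0:I, P1:M(1), P2:I, P3:I | bus: BusRdX,Flush
[14] P2: load  L7 | P0:I, P1:I, P2:E(30), P3:I | bus: BusRd
[15] P0: load  L7 | P0:S(30), P1:I, P2:S(30), P3:I | bus: BusRd
[16] P1: load  L5 | P0:S(60), P1:S(60), P2:I, P3:I | bus: BusRd

state = S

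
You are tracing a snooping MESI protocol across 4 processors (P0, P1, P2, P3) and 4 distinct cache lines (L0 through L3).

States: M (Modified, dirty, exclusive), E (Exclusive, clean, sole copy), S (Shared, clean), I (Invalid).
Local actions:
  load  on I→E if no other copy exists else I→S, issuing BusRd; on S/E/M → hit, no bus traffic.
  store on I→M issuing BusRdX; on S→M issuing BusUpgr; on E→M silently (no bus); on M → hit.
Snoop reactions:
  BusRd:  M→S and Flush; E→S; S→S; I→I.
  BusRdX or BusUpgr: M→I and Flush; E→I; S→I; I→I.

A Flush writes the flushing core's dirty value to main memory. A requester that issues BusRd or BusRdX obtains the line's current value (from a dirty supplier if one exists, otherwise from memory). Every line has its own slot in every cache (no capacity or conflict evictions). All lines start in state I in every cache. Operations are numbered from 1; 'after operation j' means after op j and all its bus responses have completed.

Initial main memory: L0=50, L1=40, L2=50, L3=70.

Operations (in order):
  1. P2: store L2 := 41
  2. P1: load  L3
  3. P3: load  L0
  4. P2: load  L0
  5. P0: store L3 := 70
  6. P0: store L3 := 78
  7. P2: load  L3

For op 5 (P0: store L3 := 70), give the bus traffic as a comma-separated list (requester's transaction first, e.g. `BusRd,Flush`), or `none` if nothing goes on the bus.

bus = BusRdX

  op1 P2: store L2 := 41 → I/I/M/I on L2; bus BusRdX; mem=50
  op2 P1: load  L3 → I/E/I/I on L3; bus BusRd; mem=70
  op3 P3: load  L0 → I/I/I/E on L0; bus BusRd; mem=50
  op4 P2: load  L0 → I/I/S/S on L0; bus BusRd; mem=50
  op5 P0: store L3 := 70 → M/I/I/I on L3; bus BusRdX; mem=70
  op6 P0: store L3 := 78 → M/I/I/I on L3; bus (none); mem=70
  op7 P2: load  L3 → S/I/S/I on L3; bus BusRd Flush; mem=78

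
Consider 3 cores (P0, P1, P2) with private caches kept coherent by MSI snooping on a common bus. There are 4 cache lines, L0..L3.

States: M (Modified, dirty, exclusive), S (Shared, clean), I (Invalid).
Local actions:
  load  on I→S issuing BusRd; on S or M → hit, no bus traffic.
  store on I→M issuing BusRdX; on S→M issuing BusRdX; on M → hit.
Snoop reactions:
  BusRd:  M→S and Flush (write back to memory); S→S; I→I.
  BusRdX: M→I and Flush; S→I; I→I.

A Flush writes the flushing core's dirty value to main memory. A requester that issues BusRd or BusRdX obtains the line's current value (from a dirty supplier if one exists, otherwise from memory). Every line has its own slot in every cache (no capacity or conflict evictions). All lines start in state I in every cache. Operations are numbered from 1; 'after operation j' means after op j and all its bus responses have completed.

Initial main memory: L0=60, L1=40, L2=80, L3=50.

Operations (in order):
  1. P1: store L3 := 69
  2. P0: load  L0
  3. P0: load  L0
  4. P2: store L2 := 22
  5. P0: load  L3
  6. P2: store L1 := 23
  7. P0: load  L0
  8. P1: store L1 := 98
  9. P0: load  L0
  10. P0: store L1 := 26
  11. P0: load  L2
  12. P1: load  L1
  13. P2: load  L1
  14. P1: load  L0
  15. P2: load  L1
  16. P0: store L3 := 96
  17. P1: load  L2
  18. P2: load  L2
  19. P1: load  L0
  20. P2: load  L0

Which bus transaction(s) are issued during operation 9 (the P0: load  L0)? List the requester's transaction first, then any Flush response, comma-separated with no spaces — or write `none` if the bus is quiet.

1. P1: store L3 := 69  bus=[BusRdX]  L3: P0=I P1=M P2=I  mem[L3]=50
2. P0: load  L0  bus=[BusRd]  L0: P0=S P1=I P2=I  mem[L0]=60
3. P0: load  L0  bus=[-]  L0: P0=S P1=I P2=I  mem[L0]=60
4. P2: store L2 := 22  bus=[BusRdX]  L2: P0=I P1=I P2=M  mem[L2]=80
5. P0: load  L3  bus=[BusRd,Flush]  L3: P0=S P1=S P2=I  mem[L3]=69
6. P2: store L1 := 23  bus=[BusRdX]  L1: P0=I P1=I P2=M  mem[L1]=40
7. P0: load  L0  bus=[-]  L0: P0=S P1=I P2=I  mem[L0]=60
8. P1: store L1 := 98  bus=[BusRdX,Flush]  L1: P0=I P1=M P2=I  mem[L1]=23
9. P0: load  L0  bus=[-]  L0: P0=S P1=I P2=I  mem[L0]=60
10. P0: store L1 := 26  bus=[BusRdX,Flush]  L1: P0=M P1=I P2=I  mem[L1]=98
11. P0: load  L2  bus=[BusRd,Flush]  L2: P0=S P1=I P2=S  mem[L2]=22
12. P1: load  L1  bus=[BusRd,Flush]  L1: P0=S P1=S P2=I  mem[L1]=26
13. P2: load  L1  bus=[BusRd]  L1: P0=S P1=S P2=S  mem[L1]=26
14. P1: load  L0  bus=[BusRd]  L0: P0=S P1=S P2=I  mem[L0]=60
15. P2: load  L1  bus=[-]  L1: P0=S P1=S P2=S  mem[L1]=26
16. P0: store L3 := 96  bus=[BusRdX]  L3: P0=M P1=I P2=I  mem[L3]=69
17. P1: load  L2  bus=[BusRd]  L2: P0=S P1=S P2=S  mem[L2]=22
18. P2: load  L2  bus=[-]  L2: P0=S P1=S P2=S  mem[L2]=22
19. P1: load  L0  bus=[-]  L0: P0=S P1=S P2=I  mem[L0]=60
20. P2: load  L0  bus=[BusRd]  L0: P0=S P1=S P2=S  mem[L0]=60

bus = none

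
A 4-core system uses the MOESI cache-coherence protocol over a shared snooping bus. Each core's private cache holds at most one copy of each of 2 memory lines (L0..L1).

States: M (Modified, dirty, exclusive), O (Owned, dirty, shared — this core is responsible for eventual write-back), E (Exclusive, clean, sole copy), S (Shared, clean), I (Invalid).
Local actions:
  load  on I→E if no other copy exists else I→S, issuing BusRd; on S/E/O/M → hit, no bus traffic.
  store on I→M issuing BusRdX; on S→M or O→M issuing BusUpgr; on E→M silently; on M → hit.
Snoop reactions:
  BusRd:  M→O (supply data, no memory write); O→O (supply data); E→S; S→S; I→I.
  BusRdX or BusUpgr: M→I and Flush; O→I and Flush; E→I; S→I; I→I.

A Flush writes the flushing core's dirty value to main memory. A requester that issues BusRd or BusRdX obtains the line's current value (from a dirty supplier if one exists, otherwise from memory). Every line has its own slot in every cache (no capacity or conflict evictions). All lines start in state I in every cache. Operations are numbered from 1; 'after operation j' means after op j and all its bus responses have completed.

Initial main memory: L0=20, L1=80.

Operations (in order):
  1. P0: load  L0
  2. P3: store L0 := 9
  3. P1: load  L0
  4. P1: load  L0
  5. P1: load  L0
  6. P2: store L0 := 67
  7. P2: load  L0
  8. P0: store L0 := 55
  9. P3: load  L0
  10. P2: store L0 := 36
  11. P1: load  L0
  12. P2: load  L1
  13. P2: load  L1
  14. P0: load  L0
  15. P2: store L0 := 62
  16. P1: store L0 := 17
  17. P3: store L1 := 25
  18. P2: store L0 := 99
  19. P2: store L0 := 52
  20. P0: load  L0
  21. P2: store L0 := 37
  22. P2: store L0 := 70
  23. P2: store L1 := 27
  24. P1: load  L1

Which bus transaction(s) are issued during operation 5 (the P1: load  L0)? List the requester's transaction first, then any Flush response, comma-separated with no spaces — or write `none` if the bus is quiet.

step 1: P0: load  L0  ⟶  EIII  (L0)  txn=BusRd  M[L0]=20
step 2: P3: store L0 := 9  ⟶  IIIM  (L0)  txn=BusRdX  M[L0]=20
step 3: P1: load  L0  ⟶  ISIO  (L0)  txn=BusRd  M[L0]=20
step 4: P1: load  L0  ⟶  ISIO  (L0)  txn=∅  M[L0]=20
step 5: P1: load  L0  ⟶  ISIO  (L0)  txn=∅  M[L0]=20
step 6: P2: store L0 := 67  ⟶  IIMI  (L0)  txn=BusRdX+Flush  M[L0]=9
step 7: P2: load  L0  ⟶  IIMI  (L0)  txn=∅  M[L0]=9
step 8: P0: store L0 := 55  ⟶  MIII  (L0)  txn=BusRdX+Flush  M[L0]=67
step 9: P3: load  L0  ⟶  OIIS  (L0)  txn=BusRd  M[L0]=67
step 10: P2: store L0 := 36  ⟶  IIMI  (L0)  txn=BusRdX+Flush  M[L0]=55
step 11: P1: load  L0  ⟶  ISOI  (L0)  txn=BusRd  M[L0]=55
step 12: P2: load  L1  ⟶  IIEI  (L1)  txn=BusRd  M[L1]=80
step 13: P2: load  L1  ⟶  IIEI  (L1)  txn=∅  M[L1]=80
step 14: P0: load  L0  ⟶  SSOI  (L0)  txn=BusRd  M[L0]=55
step 15: P2: store L0 := 62  ⟶  IIMI  (L0)  txn=BusUpgr  M[L0]=55
step 16: P1: store L0 := 17  ⟶  IMII  (L0)  txn=BusRdX+Flush  M[L0]=62
step 17: P3: store L1 := 25  ⟶  IIIM  (L1)  txn=BusRdX  M[L1]=80
step 18: P2: store L0 := 99  ⟶  IIMI  (L0)  txn=BusRdX+Flush  M[L0]=17
step 19: P2: store L0 := 52  ⟶  IIMI  (L0)  txn=∅  M[L0]=17
step 20: P0: load  L0  ⟶  SIOI  (L0)  txn=BusRd  M[L0]=17
step 21: P2: store L0 := 37  ⟶  IIMI  (L0)  txn=BusUpgr  M[L0]=17
step 22: P2: store L0 := 70  ⟶  IIMI  (L0)  txn=∅  M[L0]=17
step 23: P2: store L1 := 27  ⟶  IIMI  (L1)  txn=BusRdX+Flush  M[L1]=25
step 24: P1: load  L1  ⟶  ISOI  (L1)  txn=BusRd  M[L1]=25

bus = none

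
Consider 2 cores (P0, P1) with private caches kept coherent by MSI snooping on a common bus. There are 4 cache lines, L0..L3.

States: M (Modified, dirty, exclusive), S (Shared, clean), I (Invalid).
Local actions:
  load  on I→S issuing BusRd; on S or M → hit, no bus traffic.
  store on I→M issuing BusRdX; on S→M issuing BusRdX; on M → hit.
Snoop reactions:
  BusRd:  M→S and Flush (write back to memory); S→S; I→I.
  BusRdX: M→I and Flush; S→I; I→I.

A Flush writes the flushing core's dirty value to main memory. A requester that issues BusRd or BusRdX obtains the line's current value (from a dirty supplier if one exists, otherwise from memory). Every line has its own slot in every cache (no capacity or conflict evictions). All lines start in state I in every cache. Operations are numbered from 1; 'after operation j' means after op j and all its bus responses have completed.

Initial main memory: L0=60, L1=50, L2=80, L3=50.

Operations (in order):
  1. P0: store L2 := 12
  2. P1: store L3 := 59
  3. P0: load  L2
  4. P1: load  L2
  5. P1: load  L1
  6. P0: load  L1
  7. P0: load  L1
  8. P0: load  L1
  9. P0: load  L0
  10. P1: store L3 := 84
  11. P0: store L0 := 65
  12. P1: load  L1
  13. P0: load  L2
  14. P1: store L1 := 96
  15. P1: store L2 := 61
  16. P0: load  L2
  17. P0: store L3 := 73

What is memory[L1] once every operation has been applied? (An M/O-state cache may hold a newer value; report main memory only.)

memory[L1] = 50

  op1 P0: store L2 := 12 → M/I on L2; bus BusRdX; mem=80
  op2 P1: store L3 := 59 → I/M on L3; bus BusRdX; mem=50
  op3 P0: load  L2 → M/I on L2; bus (none); mem=80
  op4 P1: load  L2 → S/S on L2; bus BusRd Flush; mem=12
  op5 P1: load  L1 → I/S on L1; bus BusRd; mem=50
  op6 P0: load  L1 → S/S on L1; bus BusRd; mem=50
  op7 P0: load  L1 → S/S on L1; bus (none); mem=50
  op8 P0: load  L1 → S/S on L1; bus (none); mem=50
  op9 P0: load  L0 → S/I on L0; bus BusRd; mem=60
  op10 P1: store L3 := 84 → I/M on L3; bus (none); mem=50
  op11 P0: store L0 := 65 → M/I on L0; bus BusRdX; mem=60
  op12 P1: load  L1 → S/S on L1; bus (none); mem=50
  op13 P0: load  L2 → S/S on L2; bus (none); mem=12
  op14 P1: store L1 := 96 → I/M on L1; bus BusRdX; mem=50
  op15 P1: store L2 := 61 → I/M on L2; bus BusRdX; mem=12
  op16 P0: load  L2 → S/S on L2; bus BusRd Flush; mem=61
  op17 P0: store L3 := 73 → M/I on L3; bus BusRdX Flush; mem=84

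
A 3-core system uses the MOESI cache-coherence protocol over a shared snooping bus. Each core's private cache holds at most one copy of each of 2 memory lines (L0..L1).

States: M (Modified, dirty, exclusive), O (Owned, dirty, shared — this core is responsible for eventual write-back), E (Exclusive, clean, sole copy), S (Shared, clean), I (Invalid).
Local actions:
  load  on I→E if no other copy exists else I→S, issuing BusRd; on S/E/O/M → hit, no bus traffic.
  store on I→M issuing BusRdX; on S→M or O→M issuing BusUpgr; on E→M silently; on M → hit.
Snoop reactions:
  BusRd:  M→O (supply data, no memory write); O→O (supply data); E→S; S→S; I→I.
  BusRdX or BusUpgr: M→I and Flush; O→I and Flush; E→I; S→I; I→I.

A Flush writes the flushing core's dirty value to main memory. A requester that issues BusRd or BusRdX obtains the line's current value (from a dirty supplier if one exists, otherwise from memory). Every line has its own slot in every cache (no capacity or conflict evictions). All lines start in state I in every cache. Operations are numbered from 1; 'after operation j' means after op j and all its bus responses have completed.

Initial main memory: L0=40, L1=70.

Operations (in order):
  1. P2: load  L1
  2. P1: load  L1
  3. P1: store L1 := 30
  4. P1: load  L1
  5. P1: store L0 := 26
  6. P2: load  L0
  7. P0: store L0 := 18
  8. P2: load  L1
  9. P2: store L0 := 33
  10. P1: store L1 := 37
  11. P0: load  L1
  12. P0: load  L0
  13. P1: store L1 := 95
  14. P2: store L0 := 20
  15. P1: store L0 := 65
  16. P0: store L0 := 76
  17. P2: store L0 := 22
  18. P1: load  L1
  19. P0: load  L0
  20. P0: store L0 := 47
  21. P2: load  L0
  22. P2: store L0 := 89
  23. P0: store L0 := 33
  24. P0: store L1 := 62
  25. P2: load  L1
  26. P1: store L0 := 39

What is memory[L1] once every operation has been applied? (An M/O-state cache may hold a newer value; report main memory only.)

step 1: P2: load  L1  ⟶  IIE  (L1)  txn=BusRd  M[L1]=70
step 2: P1: load  L1  ⟶  ISS  (L1)  txn=BusRd  M[L1]=70
step 3: P1: store L1 := 30  ⟶  IMI  (L1)  txn=BusUpgr  M[L1]=70
step 4: P1: load  L1  ⟶  IMI  (L1)  txn=∅  M[L1]=70
step 5: P1: store L0 := 26  ⟶  IMI  (L0)  txn=BusRdX  M[L0]=40
step 6: P2: load  L0  ⟶  IOS  (L0)  txn=BusRd  M[L0]=40
step 7: P0: store L0 := 18  ⟶  MII  (L0)  txn=BusRdX+Flush  M[L0]=26
step 8: P2: load  L1  ⟶  IOS  (L1)  txn=BusRd  M[L1]=70
step 9: P2: store L0 := 33  ⟶  IIM  (L0)  txn=BusRdX+Flush  M[L0]=18
step 10: P1: store L1 := 37  ⟶  IMI  (L1)  txn=BusUpgr  M[L1]=70
step 11: P0: load  L1  ⟶  SOI  (L1)  txn=BusRd  M[L1]=70
step 12: P0: load  L0  ⟶  SIO  (L0)  txn=BusRd  M[L0]=18
step 13: P1: store L1 := 95  ⟶  IMI  (L1)  txn=BusUpgr  M[L1]=70
step 14: P2: store L0 := 20  ⟶  IIM  (L0)  txn=BusUpgr  M[L0]=18
step 15: P1: store L0 := 65  ⟶  IMI  (L0)  txn=BusRdX+Flush  M[L0]=20
step 16: P0: store L0 := 76  ⟶  MII  (L0)  txn=BusRdX+Flush  M[L0]=65
step 17: P2: store L0 := 22  ⟶  IIM  (L0)  txn=BusRdX+Flush  M[L0]=76
step 18: P1: load  L1  ⟶  IMI  (L1)  txn=∅  M[L1]=70
step 19: P0: load  L0  ⟶  SIO  (L0)  txn=BusRd  M[L0]=76
step 20: P0: store L0 := 47  ⟶  MII  (L0)  txn=BusUpgr+Flush  M[L0]=22
step 21: P2: load  L0  ⟶  OIS  (L0)  txn=BusRd  M[L0]=22
step 22: P2: store L0 := 89  ⟶  IIM  (L0)  txn=BusUpgr+Flush  M[L0]=47
step 23: P0: store L0 := 33  ⟶  MII  (L0)  txn=BusRdX+Flush  M[L0]=89
step 24: P0: store L1 := 62  ⟶  MII  (L1)  txn=BusRdX+Flush  M[L1]=95
step 25: P2: load  L1  ⟶  OIS  (L1)  txn=BusRd  M[L1]=95
step 26: P1: store L0 := 39  ⟶  IMI  (L0)  txn=BusRdX+Flush  M[L0]=33

memory[L1] = 95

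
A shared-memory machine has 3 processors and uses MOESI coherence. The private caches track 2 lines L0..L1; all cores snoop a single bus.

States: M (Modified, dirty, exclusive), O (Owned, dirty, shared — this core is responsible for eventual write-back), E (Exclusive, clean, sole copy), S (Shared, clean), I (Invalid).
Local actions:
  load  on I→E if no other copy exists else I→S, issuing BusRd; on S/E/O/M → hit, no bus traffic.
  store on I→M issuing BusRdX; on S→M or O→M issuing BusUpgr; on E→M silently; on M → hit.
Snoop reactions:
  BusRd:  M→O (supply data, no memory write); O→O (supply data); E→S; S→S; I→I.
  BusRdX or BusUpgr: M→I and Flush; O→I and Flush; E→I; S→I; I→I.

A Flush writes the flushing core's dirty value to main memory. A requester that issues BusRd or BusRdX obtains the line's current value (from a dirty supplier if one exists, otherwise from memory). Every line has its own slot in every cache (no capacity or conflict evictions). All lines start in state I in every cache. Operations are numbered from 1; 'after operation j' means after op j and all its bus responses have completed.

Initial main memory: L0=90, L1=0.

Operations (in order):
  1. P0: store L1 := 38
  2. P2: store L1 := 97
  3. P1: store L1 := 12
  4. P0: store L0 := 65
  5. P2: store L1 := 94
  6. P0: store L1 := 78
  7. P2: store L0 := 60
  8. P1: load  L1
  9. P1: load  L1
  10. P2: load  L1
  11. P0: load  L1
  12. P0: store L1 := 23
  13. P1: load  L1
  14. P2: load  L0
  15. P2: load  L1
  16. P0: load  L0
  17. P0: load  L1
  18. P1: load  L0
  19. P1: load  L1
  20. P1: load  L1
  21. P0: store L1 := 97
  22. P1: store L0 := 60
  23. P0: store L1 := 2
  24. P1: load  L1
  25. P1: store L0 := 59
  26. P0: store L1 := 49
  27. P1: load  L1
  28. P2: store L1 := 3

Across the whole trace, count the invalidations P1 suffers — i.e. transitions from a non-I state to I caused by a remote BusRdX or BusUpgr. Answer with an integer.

1. P0: store L1 := 38  bus=[BusRdX]  L1: P0=M P1=I P2=I  mem[L1]=0
2. P2: store L1 := 97  bus=[BusRdX,Flush]  L1: P0=I P1=I P2=M  mem[L1]=38
3. P1: store L1 := 12  bus=[BusRdX,Flush]  L1: P0=I P1=M P2=I  mem[L1]=97
4. P0: store L0 := 65  bus=[BusRdX]  L0: P0=M P1=I P2=I  mem[L0]=90
5. P2: store L1 := 94  bus=[BusRdX,Flush]  L1: P0=I P1=I P2=M  mem[L1]=12
6. P0: store L1 := 78  bus=[BusRdX,Flush]  L1: P0=M P1=I P2=I  mem[L1]=94
7. P2: store L0 := 60  bus=[BusRdX,Flush]  L0: P0=I P1=I P2=M  mem[L0]=65
8. P1: load  L1  bus=[BusRd]  L1: P0=O P1=S P2=I  mem[L1]=94
9. P1: load  L1  bus=[-]  L1: P0=O P1=S P2=I  mem[L1]=94
10. P2: load  L1  bus=[BusRd]  L1: P0=O P1=S P2=S  mem[L1]=94
11. P0: load  L1  bus=[-]  L1: P0=O P1=S P2=S  mem[L1]=94
12. P0: store L1 := 23  bus=[BusUpgr]  L1: P0=M P1=I P2=I  mem[L1]=94
13. P1: load  L1  bus=[BusRd]  L1: P0=O P1=S P2=I  mem[L1]=94
14. P2: load  L0  bus=[-]  L0: P0=I P1=I P2=M  mem[L0]=65
15. P2: load  L1  bus=[BusRd]  L1: P0=O P1=S P2=S  mem[L1]=94
16. P0: load  L0  bus=[BusRd]  L0: P0=S P1=I P2=O  mem[L0]=65
17. P0: load  L1  bus=[-]  L1: P0=O P1=S P2=S  mem[L1]=94
18. P1: load  L0  bus=[BusRd]  L0: P0=S P1=S P2=O  mem[L0]=65
19. P1: load  L1  bus=[-]  L1: P0=O P1=S P2=S  mem[L1]=94
20. P1: load  L1  bus=[-]  L1: P0=O P1=S P2=S  mem[L1]=94
21. P0: store L1 := 97  bus=[BusUpgr]  L1: P0=M P1=I P2=I  mem[L1]=94
22. P1: store L0 := 60  bus=[BusUpgr,Flush]  L0: P0=I P1=M P2=I  mem[L0]=60
23. P0: store L1 := 2  bus=[-]  L1: P0=M P1=I P2=I  mem[L1]=94
24. P1: load  L1  bus=[BusRd]  L1: P0=O P1=S P2=I  mem[L1]=94
25. P1: store L0 := 59  bus=[-]  L0: P0=I P1=M P2=I  mem[L0]=60
26. P0: store L1 := 49  bus=[BusUpgr]  L1: P0=M P1=I P2=I  mem[L1]=94
27. P1: load  L1  bus=[BusRd]  L1: P0=O P1=S P2=I  mem[L1]=94
28. P2: store L1 := 3  bus=[BusRdX,Flush]  L1: P0=I P1=I P2=M  mem[L1]=49

invalidations = 5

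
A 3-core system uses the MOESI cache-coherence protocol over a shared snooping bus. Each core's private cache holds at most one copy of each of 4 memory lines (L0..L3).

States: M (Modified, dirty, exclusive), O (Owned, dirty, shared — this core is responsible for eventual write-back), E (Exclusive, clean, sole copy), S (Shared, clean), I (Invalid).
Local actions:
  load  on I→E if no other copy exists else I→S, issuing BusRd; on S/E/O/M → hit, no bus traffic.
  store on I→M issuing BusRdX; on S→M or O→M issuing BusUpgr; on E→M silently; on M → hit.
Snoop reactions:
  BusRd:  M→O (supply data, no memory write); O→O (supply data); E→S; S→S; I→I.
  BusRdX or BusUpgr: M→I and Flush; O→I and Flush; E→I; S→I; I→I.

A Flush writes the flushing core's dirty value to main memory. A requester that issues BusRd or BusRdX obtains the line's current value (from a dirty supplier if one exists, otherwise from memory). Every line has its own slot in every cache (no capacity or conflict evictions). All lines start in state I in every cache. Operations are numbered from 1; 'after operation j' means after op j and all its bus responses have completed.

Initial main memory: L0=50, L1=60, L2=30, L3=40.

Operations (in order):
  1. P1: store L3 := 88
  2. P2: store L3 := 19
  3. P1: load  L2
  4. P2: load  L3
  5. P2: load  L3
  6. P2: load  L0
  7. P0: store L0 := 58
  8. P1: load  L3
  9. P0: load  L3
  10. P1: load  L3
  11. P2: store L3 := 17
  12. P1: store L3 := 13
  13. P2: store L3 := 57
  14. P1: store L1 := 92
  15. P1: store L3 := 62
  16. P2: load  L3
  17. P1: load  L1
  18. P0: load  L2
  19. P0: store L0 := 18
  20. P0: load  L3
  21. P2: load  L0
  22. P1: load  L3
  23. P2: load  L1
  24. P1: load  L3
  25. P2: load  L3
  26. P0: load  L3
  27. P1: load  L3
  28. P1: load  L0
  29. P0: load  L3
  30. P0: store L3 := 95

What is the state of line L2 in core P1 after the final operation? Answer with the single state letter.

step 1: P1: store L3 := 88  ⟶  IMI  (L3)  txn=BusRdX  M[L3]=40
step 2: P2: store L3 := 19  ⟶  IIM  (L3)  txn=BusRdX+Flush  M[L3]=88
step 3: P1: load  L2  ⟶  IEI  (L2)  txn=BusRd  M[L2]=30
step 4: P2: load  L3  ⟶  IIM  (L3)  txn=∅  M[L3]=88
step 5: P2: load  L3  ⟶  IIM  (L3)  txn=∅  M[L3]=88
step 6: P2: load  L0  ⟶  IIE  (L0)  txn=BusRd  M[L0]=50
step 7: P0: store L0 := 58  ⟶  MII  (L0)  txn=BusRdX  M[L0]=50
step 8: P1: load  L3  ⟶  ISO  (L3)  txn=BusRd  M[L3]=88
step 9: P0: load  L3  ⟶  SSO  (L3)  txn=BusRd  M[L3]=88
step 10: P1: load  L3  ⟶  SSO  (L3)  txn=∅  M[L3]=88
step 11: P2: store L3 := 17  ⟶  IIM  (L3)  txn=BusUpgr  M[L3]=88
step 12: P1: store L3 := 13  ⟶  IMI  (L3)  txn=BusRdX+Flush  M[L3]=17
step 13: P2: store L3 := 57  ⟶  IIM  (L3)  txn=BusRdX+Flush  M[L3]=13
step 14: P1: store L1 := 92  ⟶  IMI  (L1)  txn=BusRdX  M[L1]=60
step 15: P1: store L3 := 62  ⟶  IMI  (L3)  txn=BusRdX+Flush  M[L3]=57
step 16: P2: load  L3  ⟶  IOS  (L3)  txn=BusRd  M[L3]=57
step 17: P1: load  L1  ⟶  IMI  (L1)  txn=∅  M[L1]=60
step 18: P0: load  L2  ⟶  SSI  (L2)  txn=BusRd  M[L2]=30
step 19: P0: store L0 := 18  ⟶  MII  (L0)  txn=∅  M[L0]=50
step 20: P0: load  L3  ⟶  SOS  (L3)  txn=BusRd  M[L3]=57
step 21: P2: load  L0  ⟶  OIS  (L0)  txn=BusRd  M[L0]=50
step 22: P1: load  L3  ⟶  SOS  (L3)  txn=∅  M[L3]=57
step 23: P2: load  L1  ⟶  IOS  (L1)  txn=BusRd  M[L1]=60
step 24: P1: load  L3  ⟶  SOS  (L3)  txn=∅  M[L3]=57
step 25: P2: load  L3  ⟶  SOS  (L3)  txn=∅  M[L3]=57
step 26: P0: load  L3  ⟶  SOS  (L3)  txn=∅  M[L3]=57
step 27: P1: load  L3  ⟶  SOS  (L3)  txn=∅  M[L3]=57
step 28: P1: load  L0  ⟶  OSS  (L0)  txn=BusRd  M[L0]=50
step 29: P0: load  L3  ⟶  SOS  (L3)  txn=∅  M[L3]=57
step 30: P0: store L3 := 95  ⟶  MII  (L3)  txn=BusUpgr+Flush  M[L3]=62

state = S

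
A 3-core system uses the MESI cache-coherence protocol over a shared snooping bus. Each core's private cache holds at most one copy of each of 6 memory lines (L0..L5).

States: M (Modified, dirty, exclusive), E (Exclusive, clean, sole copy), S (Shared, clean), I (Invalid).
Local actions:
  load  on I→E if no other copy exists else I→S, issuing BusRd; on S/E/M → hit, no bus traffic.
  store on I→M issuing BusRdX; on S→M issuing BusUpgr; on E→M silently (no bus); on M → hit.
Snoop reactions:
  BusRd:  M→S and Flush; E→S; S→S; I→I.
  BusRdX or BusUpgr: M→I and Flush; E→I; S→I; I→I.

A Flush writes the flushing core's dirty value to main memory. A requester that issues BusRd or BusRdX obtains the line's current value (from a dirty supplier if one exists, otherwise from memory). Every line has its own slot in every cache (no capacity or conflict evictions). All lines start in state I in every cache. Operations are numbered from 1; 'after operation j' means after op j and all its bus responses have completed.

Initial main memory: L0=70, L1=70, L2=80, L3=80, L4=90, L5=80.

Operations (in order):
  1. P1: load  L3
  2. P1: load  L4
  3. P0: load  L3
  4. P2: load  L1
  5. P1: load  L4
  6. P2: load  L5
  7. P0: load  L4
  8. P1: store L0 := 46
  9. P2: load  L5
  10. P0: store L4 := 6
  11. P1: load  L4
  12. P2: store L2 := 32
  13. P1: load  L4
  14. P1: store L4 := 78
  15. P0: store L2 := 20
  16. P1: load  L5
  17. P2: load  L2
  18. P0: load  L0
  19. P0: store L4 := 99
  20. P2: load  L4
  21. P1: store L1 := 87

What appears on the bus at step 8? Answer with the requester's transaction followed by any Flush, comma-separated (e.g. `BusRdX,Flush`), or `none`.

bus = BusRdX

1. P1: load  L3  bus=[BusRd]  L3: P0=I P1=E P2=I  mem[L3]=80
2. P1: load  L4  bus=[BusRd]  L4: P0=I P1=E P2=I  mem[L4]=90
3. P0: load  L3  bus=[BusRd]  L3: P0=S P1=S P2=I  mem[L3]=80
4. P2: load  L1  bus=[BusRd]  L1: P0=I P1=I P2=E  mem[L1]=70
5. P1: load  L4  bus=[-]  L4: P0=I P1=E P2=I  mem[L4]=90
6. P2: load  L5  bus=[BusRd]  L5: P0=I P1=I P2=E  mem[L5]=80
7. P0: load  L4  bus=[BusRd]  L4: P0=S P1=S P2=I  mem[L4]=90
8. P1: store L0 := 46  bus=[BusRdX]  L0: P0=I P1=M P2=I  mem[L0]=70
9. P2: load  L5  bus=[-]  L5: P0=I P1=I P2=E  mem[L5]=80
10. P0: store L4 := 6  bus=[BusUpgr]  L4: P0=M P1=I P2=I  mem[L4]=90
11. P1: load  L4  bus=[BusRd,Flush]  L4: P0=S P1=S P2=I  mem[L4]=6
12. P2: store L2 := 32  bus=[BusRdX]  L2: P0=I P1=I P2=M  mem[L2]=80
13. P1: load  L4  bus=[-]  L4: P0=S P1=S P2=I  mem[L4]=6
14. P1: store L4 := 78  bus=[BusUpgr]  L4: P0=I P1=M P2=I  mem[L4]=6
15. P0: store L2 := 20  bus=[BusRdX,Flush]  L2: P0=M P1=I P2=I  mem[L2]=32
16. P1: load  L5  bus=[BusRd]  L5: P0=I P1=S P2=S  mem[L5]=80
17. P2: load  L2  bus=[BusRd,Flush]  L2: P0=S P1=I P2=S  mem[L2]=20
18. P0: load  L0  bus=[BusRd,Flush]  L0: P0=S P1=S P2=I  mem[L0]=46
19. P0: store L4 := 99  bus=[BusRdX,Flush]  L4: P0=M P1=I P2=I  mem[L4]=78
20. P2: load  L4  bus=[BusRd,Flush]  L4: P0=S P1=I P2=S  mem[L4]=99
21. P1: store L1 := 87  bus=[BusRdX]  L1: P0=I P1=M P2=I  mem[L1]=70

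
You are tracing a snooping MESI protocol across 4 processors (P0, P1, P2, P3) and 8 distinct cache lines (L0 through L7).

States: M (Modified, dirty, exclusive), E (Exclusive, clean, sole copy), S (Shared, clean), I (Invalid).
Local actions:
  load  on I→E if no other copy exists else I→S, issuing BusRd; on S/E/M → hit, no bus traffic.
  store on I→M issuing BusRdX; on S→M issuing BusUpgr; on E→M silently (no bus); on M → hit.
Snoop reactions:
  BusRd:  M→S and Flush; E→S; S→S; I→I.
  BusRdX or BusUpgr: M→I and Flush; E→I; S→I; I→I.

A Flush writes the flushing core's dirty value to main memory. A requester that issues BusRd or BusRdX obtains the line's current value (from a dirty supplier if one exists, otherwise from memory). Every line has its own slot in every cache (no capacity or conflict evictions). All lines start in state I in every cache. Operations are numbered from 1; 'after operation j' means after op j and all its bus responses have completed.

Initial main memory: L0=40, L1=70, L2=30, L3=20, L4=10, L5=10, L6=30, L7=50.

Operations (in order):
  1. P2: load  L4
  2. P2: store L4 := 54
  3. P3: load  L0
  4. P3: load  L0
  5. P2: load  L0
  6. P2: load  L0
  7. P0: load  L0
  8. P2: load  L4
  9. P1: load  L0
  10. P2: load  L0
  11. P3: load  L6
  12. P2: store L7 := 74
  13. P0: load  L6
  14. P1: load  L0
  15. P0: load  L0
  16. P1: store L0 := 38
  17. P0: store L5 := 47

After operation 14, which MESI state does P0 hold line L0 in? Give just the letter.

state = S

1. P2: load  L4  bus=[BusRd]  L4: P0=I P1=I P2=E P3=I  mem[L4]=10
2. P2: store L4 := 54  bus=[-]  L4: P0=I P1=I P2=M P3=I  mem[L4]=10
3. P3: load  L0  bus=[BusRd]  L0: P0=I P1=I P2=I P3=E  mem[L0]=40
4. P3: load  L0  bus=[-]  L0: P0=I P1=I P2=I P3=E  mem[L0]=40
5. P2: load  L0  bus=[BusRd]  L0: P0=I P1=I P2=S P3=S  mem[L0]=40
6. P2: load  L0  bus=[-]  L0: P0=I P1=I P2=S P3=S  mem[L0]=40
7. P0: load  L0  bus=[BusRd]  L0: P0=S P1=I P2=S P3=S  mem[L0]=40
8. P2: load  L4  bus=[-]  L4: P0=I P1=I P2=M P3=I  mem[L4]=10
9. P1: load  L0  bus=[BusRd]  L0: P0=S P1=S P2=S P3=S  mem[L0]=40
10. P2: load  L0  bus=[-]  L0: P0=S P1=S P2=S P3=S  mem[L0]=40
11. P3: load  L6  bus=[BusRd]  L6: P0=I P1=I P2=I P3=E  mem[L6]=30
12. P2: store L7 := 74  bus=[BusRdX]  L7: P0=I P1=I P2=M P3=I  mem[L7]=50
13. P0: load  L6  bus=[BusRd]  L6: P0=S P1=I P2=I P3=S  mem[L6]=30
14. P1: load  L0  bus=[-]  L0: P0=S P1=S P2=S P3=S  mem[L0]=40
15. P0: load  L0  bus=[-]  L0: P0=S P1=S P2=S P3=S  mem[L0]=40
16. P1: store L0 := 38  bus=[BusUpgr]  L0: P0=I P1=M P2=I P3=I  mem[L0]=40
17. P0: store L5 := 47  bus=[BusRdX]  L5: P0=M P1=I P2=I P3=I  mem[L5]=10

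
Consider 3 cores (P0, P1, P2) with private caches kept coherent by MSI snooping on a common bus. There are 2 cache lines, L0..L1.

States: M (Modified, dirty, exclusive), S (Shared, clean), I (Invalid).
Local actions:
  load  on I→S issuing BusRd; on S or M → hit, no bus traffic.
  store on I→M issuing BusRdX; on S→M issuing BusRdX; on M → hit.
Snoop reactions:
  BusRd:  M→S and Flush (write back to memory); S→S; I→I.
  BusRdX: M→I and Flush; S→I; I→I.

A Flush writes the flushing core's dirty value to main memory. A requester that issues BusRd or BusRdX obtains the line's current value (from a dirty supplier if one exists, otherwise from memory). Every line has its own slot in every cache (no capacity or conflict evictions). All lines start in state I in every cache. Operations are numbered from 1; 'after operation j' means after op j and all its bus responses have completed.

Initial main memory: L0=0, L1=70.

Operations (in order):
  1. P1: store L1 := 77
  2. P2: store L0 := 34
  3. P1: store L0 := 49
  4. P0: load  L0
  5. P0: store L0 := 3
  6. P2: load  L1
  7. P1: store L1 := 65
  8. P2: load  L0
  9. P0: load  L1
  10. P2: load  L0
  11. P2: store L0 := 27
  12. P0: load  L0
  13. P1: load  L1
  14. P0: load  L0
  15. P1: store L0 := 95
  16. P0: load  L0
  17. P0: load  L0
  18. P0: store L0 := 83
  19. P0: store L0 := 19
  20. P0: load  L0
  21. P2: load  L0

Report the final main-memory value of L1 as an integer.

memory[L1] = 65

1. P1: store L1 := 77  bus=[BusRdX]  L1: P0=I P1=M P2=I  mem[L1]=70
2. P2: store L0 := 34  bus=[BusRdX]  L0: P0=I P1=I P2=M  mem[L0]=0
3. P1: store L0 := 49  bus=[BusRdX,Flush]  L0: P0=I P1=M P2=I  mem[L0]=34
4. P0: load  L0  bus=[BusRd,Flush]  L0: P0=S P1=S P2=I  mem[L0]=49
5. P0: store L0 := 3  bus=[BusRdX]  L0: P0=M P1=I P2=I  mem[L0]=49
6. P2: load  L1  bus=[BusRd,Flush]  L1: P0=I P1=S P2=S  mem[L1]=77
7. P1: store L1 := 65  bus=[BusRdX]  L1: P0=I P1=M P2=I  mem[L1]=77
8. P2: load  L0  bus=[BusRd,Flush]  L0: P0=S P1=I P2=S  mem[L0]=3
9. P0: load  L1  bus=[BusRd,Flush]  L1: P0=S P1=S P2=I  mem[L1]=65
10. P2: load  L0  bus=[-]  L0: P0=S P1=I P2=S  mem[L0]=3
11. P2: store L0 := 27  bus=[BusRdX]  L0: P0=I P1=I P2=M  mem[L0]=3
12. P0: load  L0  bus=[BusRd,Flush]  L0: P0=S P1=I P2=S  mem[L0]=27
13. P1: load  L1  bus=[-]  L1: P0=S P1=S P2=I  mem[L1]=65
14. P0: load  L0  bus=[-]  L0: P0=S P1=I P2=S  mem[L0]=27
15. P1: store L0 := 95  bus=[BusRdX]  L0: P0=I P1=M P2=I  mem[L0]=27
16. P0: load  L0  bus=[BusRd,Flush]  L0: P0=S P1=S P2=I  mem[L0]=95
17. P0: load  L0  bus=[-]  L0: P0=S P1=S P2=I  mem[L0]=95
18. P0: store L0 := 83  bus=[BusRdX]  L0: P0=M P1=I P2=I  mem[L0]=95
19. P0: store L0 := 19  bus=[-]  L0: P0=M P1=I P2=I  mem[L0]=95
20. P0: load  L0  bus=[-]  L0: P0=M P1=I P2=I  mem[L0]=95
21. P2: load  L0  bus=[BusRd,Flush]  L0: P0=S P1=I P2=S  mem[L0]=19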